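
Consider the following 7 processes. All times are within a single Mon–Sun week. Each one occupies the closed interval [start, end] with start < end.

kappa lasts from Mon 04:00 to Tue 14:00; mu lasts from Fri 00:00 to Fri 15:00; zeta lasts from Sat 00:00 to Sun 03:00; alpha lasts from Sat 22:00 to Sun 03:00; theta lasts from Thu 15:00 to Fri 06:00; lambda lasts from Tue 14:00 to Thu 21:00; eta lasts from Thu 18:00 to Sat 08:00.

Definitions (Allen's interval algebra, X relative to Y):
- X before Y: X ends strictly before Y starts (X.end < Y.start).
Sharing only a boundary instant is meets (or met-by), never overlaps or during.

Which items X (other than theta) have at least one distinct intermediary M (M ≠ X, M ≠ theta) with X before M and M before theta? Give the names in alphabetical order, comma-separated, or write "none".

none

Target theta = [Thu 15:00, Fri 06:00].
Intermediaries M with M before theta: kappa.
Via kappa — items with X before kappa: none.
Union: none.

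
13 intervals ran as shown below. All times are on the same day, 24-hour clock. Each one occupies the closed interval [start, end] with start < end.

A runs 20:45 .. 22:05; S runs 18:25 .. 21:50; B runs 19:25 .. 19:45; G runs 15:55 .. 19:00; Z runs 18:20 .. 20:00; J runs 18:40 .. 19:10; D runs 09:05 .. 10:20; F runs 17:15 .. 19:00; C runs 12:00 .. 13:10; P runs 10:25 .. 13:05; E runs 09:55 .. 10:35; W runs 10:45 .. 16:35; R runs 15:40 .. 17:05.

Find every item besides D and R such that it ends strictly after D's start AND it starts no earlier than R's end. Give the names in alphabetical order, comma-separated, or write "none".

Conditions: its end is strictly after D's start (X.end > 09:05) AND its start is no earlier than R's end (X.start >= 17:05).
A: end 22:05 > 09:05? ✓; start 20:45 >= 17:05? ✓ → yes.
B: end 19:45 > 09:05? ✓; start 19:25 >= 17:05? ✓ → yes.
C: end 13:10 > 09:05? ✓; start 12:00 >= 17:05? ✗ → no.
E: end 10:35 > 09:05? ✓; start 09:55 >= 17:05? ✗ → no.
F: end 19:00 > 09:05? ✓; start 17:15 >= 17:05? ✓ → yes.
G: end 19:00 > 09:05? ✓; start 15:55 >= 17:05? ✗ → no.
J: end 19:10 > 09:05? ✓; start 18:40 >= 17:05? ✓ → yes.
P: end 13:05 > 09:05? ✓; start 10:25 >= 17:05? ✗ → no.
S: end 21:50 > 09:05? ✓; start 18:25 >= 17:05? ✓ → yes.
W: end 16:35 > 09:05? ✓; start 10:45 >= 17:05? ✗ → no.
Z: end 20:00 > 09:05? ✓; start 18:20 >= 17:05? ✓ → yes.
Result: A, B, F, J, S, Z.

A, B, F, J, S, Z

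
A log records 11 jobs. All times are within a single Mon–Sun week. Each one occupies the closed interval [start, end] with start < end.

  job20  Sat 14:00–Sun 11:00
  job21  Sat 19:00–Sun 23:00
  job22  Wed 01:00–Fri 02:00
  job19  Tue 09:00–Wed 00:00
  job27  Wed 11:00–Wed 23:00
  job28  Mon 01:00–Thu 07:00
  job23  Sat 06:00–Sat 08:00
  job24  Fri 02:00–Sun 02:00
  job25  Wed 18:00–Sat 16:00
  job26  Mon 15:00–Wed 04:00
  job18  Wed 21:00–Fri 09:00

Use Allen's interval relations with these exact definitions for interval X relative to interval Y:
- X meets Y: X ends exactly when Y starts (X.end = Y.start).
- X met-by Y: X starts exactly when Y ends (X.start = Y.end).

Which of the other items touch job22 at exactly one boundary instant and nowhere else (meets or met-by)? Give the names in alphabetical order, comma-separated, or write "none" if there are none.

job24

Target job22 = [Wed 01:00, Fri 02:00].
job18 [Wed 21:00, Fri 09:00] → overlapped-by → no.
job19 [Tue 09:00, Wed 00:00] → before → no.
job20 [Sat 14:00, Sun 11:00] → after → no.
job21 [Sat 19:00, Sun 23:00] → after → no.
job23 [Sat 06:00, Sat 08:00] → after → no.
job24 [Fri 02:00, Sun 02:00] → met-by → yes.
job25 [Wed 18:00, Sat 16:00] → overlapped-by → no.
job26 [Mon 15:00, Wed 04:00] → overlaps → no.
job27 [Wed 11:00, Wed 23:00] → during → no.
job28 [Mon 01:00, Thu 07:00] → overlaps → no.
Result: job24.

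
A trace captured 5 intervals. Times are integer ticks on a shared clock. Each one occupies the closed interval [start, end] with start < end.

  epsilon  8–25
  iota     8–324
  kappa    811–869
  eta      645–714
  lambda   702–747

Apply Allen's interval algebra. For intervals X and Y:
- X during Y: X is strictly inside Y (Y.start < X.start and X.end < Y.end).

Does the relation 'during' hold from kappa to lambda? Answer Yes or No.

kappa = [811, 869], lambda = [702, 747].
Actual relation of kappa to lambda: after.
Asked whether 'during' holds → No.

No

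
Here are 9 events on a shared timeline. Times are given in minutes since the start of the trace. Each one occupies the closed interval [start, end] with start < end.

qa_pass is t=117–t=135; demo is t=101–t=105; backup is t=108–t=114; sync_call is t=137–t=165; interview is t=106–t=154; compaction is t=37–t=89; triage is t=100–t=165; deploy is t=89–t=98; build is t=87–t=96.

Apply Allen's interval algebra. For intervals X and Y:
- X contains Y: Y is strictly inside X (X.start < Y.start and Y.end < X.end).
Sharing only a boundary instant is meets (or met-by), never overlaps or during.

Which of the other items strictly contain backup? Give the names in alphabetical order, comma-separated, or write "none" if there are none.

Target backup = [t=108, t=114].
build [t=87, t=96] → before → no.
compaction [t=37, t=89] → before → no.
demo [t=101, t=105] → before → no.
deploy [t=89, t=98] → before → no.
interview [t=106, t=154] → contains → yes.
qa_pass [t=117, t=135] → after → no.
sync_call [t=137, t=165] → after → no.
triage [t=100, t=165] → contains → yes.
Result: interview, triage.

interview, triage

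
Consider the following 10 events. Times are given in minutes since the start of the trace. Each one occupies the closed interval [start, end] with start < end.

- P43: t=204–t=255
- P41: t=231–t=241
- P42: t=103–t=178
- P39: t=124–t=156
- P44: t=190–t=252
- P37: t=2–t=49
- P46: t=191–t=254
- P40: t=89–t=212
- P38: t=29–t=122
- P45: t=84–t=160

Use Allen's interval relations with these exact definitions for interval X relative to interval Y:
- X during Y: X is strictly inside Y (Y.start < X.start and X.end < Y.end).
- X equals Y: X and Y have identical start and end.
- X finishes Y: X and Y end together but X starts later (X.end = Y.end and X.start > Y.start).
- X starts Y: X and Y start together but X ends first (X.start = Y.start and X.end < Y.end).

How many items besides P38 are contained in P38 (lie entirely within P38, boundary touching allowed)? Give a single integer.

0

Target P38 = [t=29, t=122].
P37 [t=2, t=49] → overlaps → no.
P39 [t=124, t=156] → after → no.
P40 [t=89, t=212] → overlapped-by → no.
P41 [t=231, t=241] → after → no.
P42 [t=103, t=178] → overlapped-by → no.
P43 [t=204, t=255] → after → no.
P44 [t=190, t=252] → after → no.
P45 [t=84, t=160] → overlapped-by → no.
P46 [t=191, t=254] → after → no.
Total: 0.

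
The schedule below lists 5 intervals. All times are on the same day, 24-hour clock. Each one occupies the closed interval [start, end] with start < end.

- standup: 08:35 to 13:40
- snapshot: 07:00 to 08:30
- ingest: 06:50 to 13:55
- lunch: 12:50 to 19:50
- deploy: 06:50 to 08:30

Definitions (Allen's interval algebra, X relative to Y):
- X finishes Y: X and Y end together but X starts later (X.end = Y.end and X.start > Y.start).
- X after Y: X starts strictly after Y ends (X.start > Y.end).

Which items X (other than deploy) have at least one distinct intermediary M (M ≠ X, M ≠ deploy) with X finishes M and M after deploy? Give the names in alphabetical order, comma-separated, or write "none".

none

Target deploy = [06:50, 08:30].
Intermediaries M with M after deploy: lunch, standup.
Via lunch — items with X finishes lunch: none.
Via standup — items with X finishes standup: none.
Union: none.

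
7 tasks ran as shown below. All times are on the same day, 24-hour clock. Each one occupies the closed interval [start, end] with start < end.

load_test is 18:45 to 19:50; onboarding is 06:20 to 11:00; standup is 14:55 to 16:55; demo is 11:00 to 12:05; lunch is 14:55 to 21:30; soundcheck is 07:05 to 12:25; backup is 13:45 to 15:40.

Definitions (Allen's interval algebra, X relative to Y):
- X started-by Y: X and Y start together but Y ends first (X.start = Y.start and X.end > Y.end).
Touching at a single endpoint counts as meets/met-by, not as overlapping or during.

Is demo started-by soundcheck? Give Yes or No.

No

demo = [11:00, 12:05], soundcheck = [07:05, 12:25].
Actual relation of demo to soundcheck: during.
Asked whether 'started-by' holds → No.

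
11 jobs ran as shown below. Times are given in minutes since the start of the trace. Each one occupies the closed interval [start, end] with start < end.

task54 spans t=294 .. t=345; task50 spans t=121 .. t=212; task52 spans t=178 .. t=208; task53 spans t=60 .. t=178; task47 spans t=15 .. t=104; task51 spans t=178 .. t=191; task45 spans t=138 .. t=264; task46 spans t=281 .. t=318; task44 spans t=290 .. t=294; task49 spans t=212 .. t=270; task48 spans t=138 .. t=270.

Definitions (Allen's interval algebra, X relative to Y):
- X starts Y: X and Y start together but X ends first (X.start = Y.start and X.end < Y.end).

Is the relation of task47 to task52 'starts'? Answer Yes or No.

No

task47 = [t=15, t=104], task52 = [t=178, t=208].
Actual relation of task47 to task52: before.
Asked whether 'starts' holds → No.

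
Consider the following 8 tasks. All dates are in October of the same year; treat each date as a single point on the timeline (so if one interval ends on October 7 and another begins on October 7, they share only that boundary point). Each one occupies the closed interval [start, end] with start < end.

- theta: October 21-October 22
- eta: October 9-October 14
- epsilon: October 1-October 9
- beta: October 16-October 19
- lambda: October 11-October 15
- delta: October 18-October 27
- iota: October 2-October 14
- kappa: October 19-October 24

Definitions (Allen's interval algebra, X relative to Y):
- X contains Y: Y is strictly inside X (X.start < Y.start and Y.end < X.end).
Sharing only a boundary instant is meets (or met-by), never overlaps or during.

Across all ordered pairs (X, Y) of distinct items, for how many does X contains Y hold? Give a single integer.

Checking all 56 ordered pairs for relation 'contains'; matching pairs in alphabetical order:
(delta, kappa): delta contains kappa ✓
(delta, theta): delta contains theta ✓
(kappa, theta): kappa contains theta ✓
Count: 3.

3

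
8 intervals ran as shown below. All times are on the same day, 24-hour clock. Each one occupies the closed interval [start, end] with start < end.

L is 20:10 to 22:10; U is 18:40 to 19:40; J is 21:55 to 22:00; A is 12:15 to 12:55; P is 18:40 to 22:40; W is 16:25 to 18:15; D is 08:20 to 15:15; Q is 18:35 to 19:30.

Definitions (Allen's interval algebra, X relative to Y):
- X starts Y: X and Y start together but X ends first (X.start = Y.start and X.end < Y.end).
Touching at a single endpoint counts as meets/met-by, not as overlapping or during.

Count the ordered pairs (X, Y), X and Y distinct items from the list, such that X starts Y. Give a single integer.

1

Checking all 56 ordered pairs for relation 'starts'; matching pairs in alphabetical order:
(U, P): U starts P ✓
Count: 1.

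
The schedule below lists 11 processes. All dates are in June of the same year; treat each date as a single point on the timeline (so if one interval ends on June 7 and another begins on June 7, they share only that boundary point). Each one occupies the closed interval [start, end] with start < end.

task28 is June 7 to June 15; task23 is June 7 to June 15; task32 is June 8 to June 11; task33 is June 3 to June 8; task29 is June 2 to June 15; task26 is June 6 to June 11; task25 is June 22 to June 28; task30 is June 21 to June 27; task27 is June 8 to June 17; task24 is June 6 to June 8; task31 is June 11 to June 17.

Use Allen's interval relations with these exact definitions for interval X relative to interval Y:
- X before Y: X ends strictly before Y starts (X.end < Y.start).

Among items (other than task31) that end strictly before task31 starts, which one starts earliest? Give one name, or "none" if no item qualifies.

Target task31 = [June 11, June 17].
task23 [June 7, June 15] → overlaps → excluded.
task24 [June 6, June 8] → before → candidate.
task25 [June 22, June 28] → after → excluded.
task26 [June 6, June 11] → meets → excluded.
task27 [June 8, June 17] → finished-by → excluded.
task28 [June 7, June 15] → overlaps → excluded.
task29 [June 2, June 15] → overlaps → excluded.
task30 [June 21, June 27] → after → excluded.
task32 [June 8, June 11] → meets → excluded.
task33 [June 3, June 8] → before → candidate.
Among candidates, earliest start is June 3 → task33.

task33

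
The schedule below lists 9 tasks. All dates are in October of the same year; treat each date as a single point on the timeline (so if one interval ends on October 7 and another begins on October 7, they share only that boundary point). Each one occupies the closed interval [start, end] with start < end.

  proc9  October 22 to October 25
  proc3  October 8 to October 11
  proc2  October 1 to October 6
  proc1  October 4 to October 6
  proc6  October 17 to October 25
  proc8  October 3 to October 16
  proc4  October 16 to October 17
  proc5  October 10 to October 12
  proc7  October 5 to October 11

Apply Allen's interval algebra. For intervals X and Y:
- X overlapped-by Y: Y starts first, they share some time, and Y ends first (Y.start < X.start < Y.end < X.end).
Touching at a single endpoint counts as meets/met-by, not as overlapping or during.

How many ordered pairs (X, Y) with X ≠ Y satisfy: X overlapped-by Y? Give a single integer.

Checking all 72 ordered pairs for relation 'overlapped-by'; matching pairs in alphabetical order:
(proc5, proc3): proc5 overlapped-by proc3 ✓
(proc5, proc7): proc5 overlapped-by proc7 ✓
(proc7, proc1): proc7 overlapped-by proc1 ✓
(proc7, proc2): proc7 overlapped-by proc2 ✓
(proc8, proc2): proc8 overlapped-by proc2 ✓
Count: 5.

5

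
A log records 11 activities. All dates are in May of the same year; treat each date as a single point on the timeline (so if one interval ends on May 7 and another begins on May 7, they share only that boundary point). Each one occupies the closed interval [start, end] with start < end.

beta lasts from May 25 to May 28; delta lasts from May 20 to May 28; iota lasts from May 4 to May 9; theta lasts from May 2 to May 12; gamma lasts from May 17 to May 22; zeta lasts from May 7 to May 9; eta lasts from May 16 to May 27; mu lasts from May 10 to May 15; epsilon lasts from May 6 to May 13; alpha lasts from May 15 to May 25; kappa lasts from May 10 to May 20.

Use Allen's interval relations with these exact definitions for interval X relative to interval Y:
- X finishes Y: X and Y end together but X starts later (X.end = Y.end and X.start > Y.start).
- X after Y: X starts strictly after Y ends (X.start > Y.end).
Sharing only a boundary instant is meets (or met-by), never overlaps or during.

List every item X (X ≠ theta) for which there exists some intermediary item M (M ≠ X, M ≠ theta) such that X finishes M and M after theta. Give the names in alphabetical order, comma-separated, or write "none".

beta

Target theta = [May 2, May 12].
Intermediaries M with M after theta: alpha, beta, delta, eta, gamma.
Via alpha — items with X finishes alpha: none.
Via beta — items with X finishes beta: none.
Via delta — items with X finishes delta: beta.
Via eta — items with X finishes eta: none.
Via gamma — items with X finishes gamma: none.
Union: beta.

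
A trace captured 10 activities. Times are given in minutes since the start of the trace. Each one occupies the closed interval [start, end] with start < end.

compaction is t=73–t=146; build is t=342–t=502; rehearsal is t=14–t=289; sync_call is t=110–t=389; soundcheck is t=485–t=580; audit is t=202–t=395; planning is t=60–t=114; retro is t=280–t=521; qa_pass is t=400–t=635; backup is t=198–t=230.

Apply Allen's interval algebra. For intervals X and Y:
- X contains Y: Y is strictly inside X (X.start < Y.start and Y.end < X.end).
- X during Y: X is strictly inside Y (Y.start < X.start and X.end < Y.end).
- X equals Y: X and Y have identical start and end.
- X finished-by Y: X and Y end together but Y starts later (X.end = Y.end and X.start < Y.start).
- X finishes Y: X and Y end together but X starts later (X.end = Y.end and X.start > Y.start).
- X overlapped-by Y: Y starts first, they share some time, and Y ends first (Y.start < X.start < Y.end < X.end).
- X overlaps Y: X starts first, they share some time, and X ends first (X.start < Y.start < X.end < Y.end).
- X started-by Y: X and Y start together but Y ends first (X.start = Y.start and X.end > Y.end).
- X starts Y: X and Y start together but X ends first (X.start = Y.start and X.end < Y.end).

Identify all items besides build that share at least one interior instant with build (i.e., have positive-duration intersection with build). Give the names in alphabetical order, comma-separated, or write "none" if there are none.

audit, qa_pass, retro, soundcheck, sync_call

Target build = [t=342, t=502].
audit [t=202, t=395] → overlaps → yes.
backup [t=198, t=230] → before → no.
compaction [t=73, t=146] → before → no.
planning [t=60, t=114] → before → no.
qa_pass [t=400, t=635] → overlapped-by → yes.
rehearsal [t=14, t=289] → before → no.
retro [t=280, t=521] → contains → yes.
soundcheck [t=485, t=580] → overlapped-by → yes.
sync_call [t=110, t=389] → overlaps → yes.
Result: audit, qa_pass, retro, soundcheck, sync_call.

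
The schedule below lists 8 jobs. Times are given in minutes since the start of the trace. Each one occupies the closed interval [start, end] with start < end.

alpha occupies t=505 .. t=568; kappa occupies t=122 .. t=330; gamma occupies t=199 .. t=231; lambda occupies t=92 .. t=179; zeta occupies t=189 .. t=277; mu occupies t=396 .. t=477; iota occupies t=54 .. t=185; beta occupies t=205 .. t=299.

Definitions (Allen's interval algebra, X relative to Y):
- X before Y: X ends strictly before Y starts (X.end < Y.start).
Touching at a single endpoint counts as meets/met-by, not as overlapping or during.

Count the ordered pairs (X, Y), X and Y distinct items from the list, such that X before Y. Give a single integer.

19

Checking all 56 ordered pairs for relation 'before'; matching pairs in alphabetical order:
(beta, alpha): beta before alpha ✓
(beta, mu): beta before mu ✓
(gamma, alpha): gamma before alpha ✓
(gamma, mu): gamma before mu ✓
(iota, alpha): iota before alpha ✓
(iota, beta): iota before beta ✓
(iota, gamma): iota before gamma ✓
(iota, mu): iota before mu ✓
(iota, zeta): iota before zeta ✓
(kappa, alpha): kappa before alpha ✓
(kappa, mu): kappa before mu ✓
(lambda, alpha): lambda before alpha ✓
(lambda, beta): lambda before beta ✓
(lambda, gamma): lambda before gamma ✓
(lambda, mu): lambda before mu ✓
(lambda, zeta): lambda before zeta ✓
(mu, alpha): mu before alpha ✓
(zeta, alpha): zeta before alpha ✓
(zeta, mu): zeta before mu ✓
Count: 19.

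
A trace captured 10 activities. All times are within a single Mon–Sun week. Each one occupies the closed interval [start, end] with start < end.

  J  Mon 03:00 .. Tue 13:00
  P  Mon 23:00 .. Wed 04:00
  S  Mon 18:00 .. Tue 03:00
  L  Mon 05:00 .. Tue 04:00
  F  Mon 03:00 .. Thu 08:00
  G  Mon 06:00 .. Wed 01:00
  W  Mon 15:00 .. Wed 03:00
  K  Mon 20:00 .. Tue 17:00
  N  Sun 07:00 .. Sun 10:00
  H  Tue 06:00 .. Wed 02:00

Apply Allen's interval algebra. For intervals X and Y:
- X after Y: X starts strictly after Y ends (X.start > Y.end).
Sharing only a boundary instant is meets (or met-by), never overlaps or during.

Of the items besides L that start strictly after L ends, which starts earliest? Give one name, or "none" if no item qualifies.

Target L = [Mon 05:00, Tue 04:00].
F [Mon 03:00, Thu 08:00] → contains → excluded.
G [Mon 06:00, Wed 01:00] → overlapped-by → excluded.
H [Tue 06:00, Wed 02:00] → after → candidate.
J [Mon 03:00, Tue 13:00] → contains → excluded.
K [Mon 20:00, Tue 17:00] → overlapped-by → excluded.
N [Sun 07:00, Sun 10:00] → after → candidate.
P [Mon 23:00, Wed 04:00] → overlapped-by → excluded.
S [Mon 18:00, Tue 03:00] → during → excluded.
W [Mon 15:00, Wed 03:00] → overlapped-by → excluded.
Among candidates, earliest start is Tue 06:00 → H.

H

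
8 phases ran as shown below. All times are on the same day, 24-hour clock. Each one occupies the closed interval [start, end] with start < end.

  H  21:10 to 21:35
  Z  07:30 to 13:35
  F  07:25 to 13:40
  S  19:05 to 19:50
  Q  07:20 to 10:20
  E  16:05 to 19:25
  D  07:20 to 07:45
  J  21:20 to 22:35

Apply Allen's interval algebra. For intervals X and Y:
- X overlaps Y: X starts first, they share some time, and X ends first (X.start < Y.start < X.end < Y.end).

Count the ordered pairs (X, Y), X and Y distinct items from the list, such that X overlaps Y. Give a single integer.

6

Checking all 56 ordered pairs for relation 'overlaps'; matching pairs in alphabetical order:
(D, F): D overlaps F ✓
(D, Z): D overlaps Z ✓
(E, S): E overlaps S ✓
(H, J): H overlaps J ✓
(Q, F): Q overlaps F ✓
(Q, Z): Q overlaps Z ✓
Count: 6.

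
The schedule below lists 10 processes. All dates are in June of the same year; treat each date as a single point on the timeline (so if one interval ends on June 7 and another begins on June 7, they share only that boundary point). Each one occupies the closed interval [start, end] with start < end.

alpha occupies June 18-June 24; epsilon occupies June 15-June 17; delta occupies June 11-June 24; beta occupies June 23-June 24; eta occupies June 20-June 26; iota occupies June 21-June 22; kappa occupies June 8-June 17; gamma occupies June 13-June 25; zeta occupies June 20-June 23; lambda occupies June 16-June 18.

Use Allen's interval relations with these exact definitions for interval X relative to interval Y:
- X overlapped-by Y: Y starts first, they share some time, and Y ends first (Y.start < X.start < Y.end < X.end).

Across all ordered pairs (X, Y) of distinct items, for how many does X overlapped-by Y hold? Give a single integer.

8

Checking all 90 ordered pairs for relation 'overlapped-by'; matching pairs in alphabetical order:
(delta, kappa): delta overlapped-by kappa ✓
(eta, alpha): eta overlapped-by alpha ✓
(eta, delta): eta overlapped-by delta ✓
(eta, gamma): eta overlapped-by gamma ✓
(gamma, delta): gamma overlapped-by delta ✓
(gamma, kappa): gamma overlapped-by kappa ✓
(lambda, epsilon): lambda overlapped-by epsilon ✓
(lambda, kappa): lambda overlapped-by kappa ✓
Count: 8.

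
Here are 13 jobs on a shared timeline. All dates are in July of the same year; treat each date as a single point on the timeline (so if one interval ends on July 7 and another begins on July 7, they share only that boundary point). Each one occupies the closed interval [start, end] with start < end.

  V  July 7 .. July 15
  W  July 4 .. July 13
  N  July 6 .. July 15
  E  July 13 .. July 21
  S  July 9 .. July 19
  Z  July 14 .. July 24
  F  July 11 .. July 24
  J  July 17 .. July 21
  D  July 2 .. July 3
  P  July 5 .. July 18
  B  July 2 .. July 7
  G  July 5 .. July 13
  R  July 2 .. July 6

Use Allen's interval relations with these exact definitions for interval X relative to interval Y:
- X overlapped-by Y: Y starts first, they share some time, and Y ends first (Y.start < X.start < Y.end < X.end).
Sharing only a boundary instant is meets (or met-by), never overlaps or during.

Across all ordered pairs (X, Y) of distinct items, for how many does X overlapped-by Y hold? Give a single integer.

34

Checking all 156 ordered pairs for relation 'overlapped-by'; matching pairs in alphabetical order:
(E, N): E overlapped-by N ✓
(E, P): E overlapped-by P ✓
(E, S): E overlapped-by S ✓
(E, V): E overlapped-by V ✓
(F, G): F overlapped-by G ✓
(F, N): F overlapped-by N ✓
(F, P): F overlapped-by P ✓
(F, S): F overlapped-by S ✓
(F, V): F overlapped-by V ✓
(F, W): F overlapped-by W ✓
(G, B): G overlapped-by B ✓
(G, R): G overlapped-by R ✓
(J, P): J overlapped-by P ✓
(J, S): J overlapped-by S ✓
(N, B): N overlapped-by B ✓
(N, G): N overlapped-by G ✓
(N, W): N overlapped-by W ✓
(P, B): P overlapped-by B ✓
(P, R): P overlapped-by R ✓
(P, W): P overlapped-by W ✓
(S, G): S overlapped-by G ✓
(S, N): S overlapped-by N ✓
(S, P): S overlapped-by P ✓
(S, V): S overlapped-by V ✓
... plus 10 further pairs not listed.
Count: 34.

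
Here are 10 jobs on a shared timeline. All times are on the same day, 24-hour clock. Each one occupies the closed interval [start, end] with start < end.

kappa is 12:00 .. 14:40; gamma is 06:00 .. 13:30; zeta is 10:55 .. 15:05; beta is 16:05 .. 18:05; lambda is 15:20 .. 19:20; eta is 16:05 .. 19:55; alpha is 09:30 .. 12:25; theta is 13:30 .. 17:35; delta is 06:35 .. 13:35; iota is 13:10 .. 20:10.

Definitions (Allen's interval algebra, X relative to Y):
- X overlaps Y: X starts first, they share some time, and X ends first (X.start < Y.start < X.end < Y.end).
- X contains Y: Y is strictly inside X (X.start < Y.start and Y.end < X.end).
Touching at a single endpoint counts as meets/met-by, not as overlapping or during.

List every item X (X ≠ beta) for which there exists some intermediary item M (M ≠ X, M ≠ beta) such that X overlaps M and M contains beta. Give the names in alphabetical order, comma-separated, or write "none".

delta, gamma, kappa, theta, zeta

Target beta = [16:05, 18:05].
Intermediaries M with M contains beta: iota, lambda.
Via iota — items with X overlaps iota: delta, gamma, kappa, zeta.
Via lambda — items with X overlaps lambda: theta.
Union: delta, gamma, kappa, theta, zeta.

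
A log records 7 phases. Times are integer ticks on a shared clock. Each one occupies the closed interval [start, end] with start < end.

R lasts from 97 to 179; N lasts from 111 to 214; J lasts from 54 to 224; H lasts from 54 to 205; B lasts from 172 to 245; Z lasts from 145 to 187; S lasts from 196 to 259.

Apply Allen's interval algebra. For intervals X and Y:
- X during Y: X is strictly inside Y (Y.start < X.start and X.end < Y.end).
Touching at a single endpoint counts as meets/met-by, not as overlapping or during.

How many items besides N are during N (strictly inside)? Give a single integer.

Target N = [111, 214].
B [172, 245] → overlapped-by → no.
H [54, 205] → overlaps → no.
J [54, 224] → contains → no.
R [97, 179] → overlaps → no.
S [196, 259] → overlapped-by → no.
Z [145, 187] → during → counts.
Total: 1.

1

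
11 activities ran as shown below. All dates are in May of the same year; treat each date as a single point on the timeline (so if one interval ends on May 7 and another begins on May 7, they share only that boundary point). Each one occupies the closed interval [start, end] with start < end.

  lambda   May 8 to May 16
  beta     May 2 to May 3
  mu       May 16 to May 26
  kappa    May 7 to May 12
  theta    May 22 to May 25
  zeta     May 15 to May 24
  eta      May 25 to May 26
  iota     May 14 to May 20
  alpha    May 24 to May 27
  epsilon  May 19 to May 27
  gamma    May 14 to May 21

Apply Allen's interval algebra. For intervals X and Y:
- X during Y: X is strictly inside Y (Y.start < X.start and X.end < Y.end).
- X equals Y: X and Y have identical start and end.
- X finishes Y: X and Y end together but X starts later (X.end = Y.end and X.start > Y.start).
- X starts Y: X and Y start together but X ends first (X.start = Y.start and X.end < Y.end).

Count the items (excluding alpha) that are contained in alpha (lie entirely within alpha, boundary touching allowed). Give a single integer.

Target alpha = [May 24, May 27].
beta [May 2, May 3] → before → no.
epsilon [May 19, May 27] → finished-by → no.
eta [May 25, May 26] → during → counts.
gamma [May 14, May 21] → before → no.
iota [May 14, May 20] → before → no.
kappa [May 7, May 12] → before → no.
lambda [May 8, May 16] → before → no.
mu [May 16, May 26] → overlaps → no.
theta [May 22, May 25] → overlaps → no.
zeta [May 15, May 24] → meets → no.
Total: 1.

1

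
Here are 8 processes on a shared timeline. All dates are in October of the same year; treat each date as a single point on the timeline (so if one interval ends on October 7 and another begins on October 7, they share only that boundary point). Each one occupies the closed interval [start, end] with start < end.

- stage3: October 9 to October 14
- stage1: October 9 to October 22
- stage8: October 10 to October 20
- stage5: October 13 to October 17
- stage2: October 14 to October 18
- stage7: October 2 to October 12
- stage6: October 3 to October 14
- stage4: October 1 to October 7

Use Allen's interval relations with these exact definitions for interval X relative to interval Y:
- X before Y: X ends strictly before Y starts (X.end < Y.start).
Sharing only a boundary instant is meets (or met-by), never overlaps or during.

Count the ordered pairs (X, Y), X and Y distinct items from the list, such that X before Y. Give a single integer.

7

Checking all 56 ordered pairs for relation 'before'; matching pairs in alphabetical order:
(stage4, stage1): stage4 before stage1 ✓
(stage4, stage2): stage4 before stage2 ✓
(stage4, stage3): stage4 before stage3 ✓
(stage4, stage5): stage4 before stage5 ✓
(stage4, stage8): stage4 before stage8 ✓
(stage7, stage2): stage7 before stage2 ✓
(stage7, stage5): stage7 before stage5 ✓
Count: 7.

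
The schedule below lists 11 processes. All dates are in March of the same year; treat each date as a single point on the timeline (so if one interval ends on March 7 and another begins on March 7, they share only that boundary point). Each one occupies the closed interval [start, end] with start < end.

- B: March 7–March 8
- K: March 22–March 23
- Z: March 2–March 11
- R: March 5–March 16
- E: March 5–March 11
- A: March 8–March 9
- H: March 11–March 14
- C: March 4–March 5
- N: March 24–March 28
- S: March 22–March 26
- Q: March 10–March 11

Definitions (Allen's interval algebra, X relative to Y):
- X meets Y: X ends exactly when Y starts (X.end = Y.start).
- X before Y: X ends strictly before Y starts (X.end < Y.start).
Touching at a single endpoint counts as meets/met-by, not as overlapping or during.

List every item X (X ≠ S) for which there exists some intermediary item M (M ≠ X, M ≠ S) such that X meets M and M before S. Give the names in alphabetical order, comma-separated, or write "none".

B, C, E, Q, Z

Target S = [March 22, March 26].
Intermediaries M with M before S: A, B, C, E, H, Q, R, Z.
Via A — items with X meets A: B.
Via B — items with X meets B: none.
Via C — items with X meets C: none.
Via E — items with X meets E: C.
Via H — items with X meets H: E, Q, Z.
Via Q — items with X meets Q: none.
Via R — items with X meets R: C.
Via Z — items with X meets Z: none.
Union: B, C, E, Q, Z.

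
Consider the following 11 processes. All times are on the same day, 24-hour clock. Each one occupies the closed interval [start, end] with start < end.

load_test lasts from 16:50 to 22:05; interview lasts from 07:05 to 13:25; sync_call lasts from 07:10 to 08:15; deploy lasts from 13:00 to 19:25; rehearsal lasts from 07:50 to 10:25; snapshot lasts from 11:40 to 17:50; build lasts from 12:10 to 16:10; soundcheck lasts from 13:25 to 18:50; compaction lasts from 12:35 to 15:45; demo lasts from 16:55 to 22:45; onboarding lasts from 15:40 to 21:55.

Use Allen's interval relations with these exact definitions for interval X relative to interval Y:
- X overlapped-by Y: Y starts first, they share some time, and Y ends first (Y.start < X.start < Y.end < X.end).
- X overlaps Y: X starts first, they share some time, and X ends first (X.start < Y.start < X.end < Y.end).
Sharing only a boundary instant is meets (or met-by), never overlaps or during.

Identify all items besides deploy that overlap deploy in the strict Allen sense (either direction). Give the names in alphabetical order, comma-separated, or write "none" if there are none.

Target deploy = [13:00, 19:25].
build [12:10, 16:10] → overlaps → yes.
compaction [12:35, 15:45] → overlaps → yes.
demo [16:55, 22:45] → overlapped-by → yes.
interview [07:05, 13:25] → overlaps → yes.
load_test [16:50, 22:05] → overlapped-by → yes.
onboarding [15:40, 21:55] → overlapped-by → yes.
rehearsal [07:50, 10:25] → before → no.
snapshot [11:40, 17:50] → overlaps → yes.
soundcheck [13:25, 18:50] → during → no.
sync_call [07:10, 08:15] → before → no.
Result: build, compaction, demo, interview, load_test, onboarding, snapshot.

build, compaction, demo, interview, load_test, onboarding, snapshot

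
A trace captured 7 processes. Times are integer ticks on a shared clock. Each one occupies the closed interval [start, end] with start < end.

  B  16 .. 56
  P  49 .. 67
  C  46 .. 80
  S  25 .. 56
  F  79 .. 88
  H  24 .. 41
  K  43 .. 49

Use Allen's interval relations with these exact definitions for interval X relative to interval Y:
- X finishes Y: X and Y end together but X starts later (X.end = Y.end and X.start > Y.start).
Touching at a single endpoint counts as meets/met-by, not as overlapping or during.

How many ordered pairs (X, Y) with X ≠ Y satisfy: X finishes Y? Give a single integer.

1

Checking all 42 ordered pairs for relation 'finishes'; matching pairs in alphabetical order:
(S, B): S finishes B ✓
Count: 1.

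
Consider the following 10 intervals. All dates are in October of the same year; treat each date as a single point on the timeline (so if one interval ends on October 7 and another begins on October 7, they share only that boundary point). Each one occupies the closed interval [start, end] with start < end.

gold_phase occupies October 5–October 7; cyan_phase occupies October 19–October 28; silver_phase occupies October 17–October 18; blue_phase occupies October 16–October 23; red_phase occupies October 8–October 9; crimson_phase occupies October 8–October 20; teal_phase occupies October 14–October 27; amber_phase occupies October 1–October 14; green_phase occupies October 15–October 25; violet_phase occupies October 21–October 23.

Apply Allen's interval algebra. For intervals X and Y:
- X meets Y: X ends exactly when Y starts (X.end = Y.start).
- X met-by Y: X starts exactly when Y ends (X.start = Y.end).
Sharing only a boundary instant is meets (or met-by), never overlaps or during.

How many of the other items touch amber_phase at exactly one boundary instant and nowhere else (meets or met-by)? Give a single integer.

1

Target amber_phase = [October 1, October 14].
blue_phase [October 16, October 23] → after → no.
crimson_phase [October 8, October 20] → overlapped-by → no.
cyan_phase [October 19, October 28] → after → no.
gold_phase [October 5, October 7] → during → no.
green_phase [October 15, October 25] → after → no.
red_phase [October 8, October 9] → during → no.
silver_phase [October 17, October 18] → after → no.
teal_phase [October 14, October 27] → met-by → counts.
violet_phase [October 21, October 23] → after → no.
Total: 1.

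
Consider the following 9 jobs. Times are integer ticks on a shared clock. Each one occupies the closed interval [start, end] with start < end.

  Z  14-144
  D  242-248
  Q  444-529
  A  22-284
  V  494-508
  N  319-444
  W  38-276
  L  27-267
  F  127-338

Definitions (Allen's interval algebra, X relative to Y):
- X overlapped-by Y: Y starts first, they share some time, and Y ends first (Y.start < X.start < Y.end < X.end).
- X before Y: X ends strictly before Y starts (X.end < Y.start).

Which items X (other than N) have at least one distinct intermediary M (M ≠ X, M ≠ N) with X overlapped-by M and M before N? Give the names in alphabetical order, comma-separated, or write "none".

A, F, L, W

Target N = [319, 444].
Intermediaries M with M before N: A, D, L, W, Z.
Via A — items with X overlapped-by A: F.
Via D — items with X overlapped-by D: none.
Via L — items with X overlapped-by L: F, W.
Via W — items with X overlapped-by W: F.
Via Z — items with X overlapped-by Z: A, F, L, W.
Union: A, F, L, W.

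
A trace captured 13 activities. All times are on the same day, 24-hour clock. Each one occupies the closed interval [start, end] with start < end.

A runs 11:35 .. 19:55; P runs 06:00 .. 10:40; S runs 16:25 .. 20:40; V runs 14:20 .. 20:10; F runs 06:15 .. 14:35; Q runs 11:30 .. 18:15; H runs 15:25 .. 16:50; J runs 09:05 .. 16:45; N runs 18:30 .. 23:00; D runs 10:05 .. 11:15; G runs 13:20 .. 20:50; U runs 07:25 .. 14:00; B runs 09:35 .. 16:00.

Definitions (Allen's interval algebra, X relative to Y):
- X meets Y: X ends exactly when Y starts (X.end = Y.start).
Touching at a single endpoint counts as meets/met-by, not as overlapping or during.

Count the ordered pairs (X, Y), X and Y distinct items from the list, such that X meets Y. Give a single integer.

0

Checking all 156 ordered pairs for relation 'meets'; matching pairs in alphabetical order:
No pair satisfies it.
Count: 0.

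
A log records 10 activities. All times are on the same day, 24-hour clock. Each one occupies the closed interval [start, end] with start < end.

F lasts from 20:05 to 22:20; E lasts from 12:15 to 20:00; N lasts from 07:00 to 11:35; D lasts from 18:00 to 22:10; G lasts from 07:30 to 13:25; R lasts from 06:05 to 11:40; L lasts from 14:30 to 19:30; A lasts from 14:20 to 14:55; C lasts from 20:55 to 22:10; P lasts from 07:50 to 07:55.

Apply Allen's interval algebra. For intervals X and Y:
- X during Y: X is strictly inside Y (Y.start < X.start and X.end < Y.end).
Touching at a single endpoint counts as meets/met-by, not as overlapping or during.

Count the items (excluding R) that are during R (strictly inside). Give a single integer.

Target R = [06:05, 11:40].
A [14:20, 14:55] → after → no.
C [20:55, 22:10] → after → no.
D [18:00, 22:10] → after → no.
E [12:15, 20:00] → after → no.
F [20:05, 22:20] → after → no.
G [07:30, 13:25] → overlapped-by → no.
L [14:30, 19:30] → after → no.
N [07:00, 11:35] → during → counts.
P [07:50, 07:55] → during → counts.
Total: 2.

2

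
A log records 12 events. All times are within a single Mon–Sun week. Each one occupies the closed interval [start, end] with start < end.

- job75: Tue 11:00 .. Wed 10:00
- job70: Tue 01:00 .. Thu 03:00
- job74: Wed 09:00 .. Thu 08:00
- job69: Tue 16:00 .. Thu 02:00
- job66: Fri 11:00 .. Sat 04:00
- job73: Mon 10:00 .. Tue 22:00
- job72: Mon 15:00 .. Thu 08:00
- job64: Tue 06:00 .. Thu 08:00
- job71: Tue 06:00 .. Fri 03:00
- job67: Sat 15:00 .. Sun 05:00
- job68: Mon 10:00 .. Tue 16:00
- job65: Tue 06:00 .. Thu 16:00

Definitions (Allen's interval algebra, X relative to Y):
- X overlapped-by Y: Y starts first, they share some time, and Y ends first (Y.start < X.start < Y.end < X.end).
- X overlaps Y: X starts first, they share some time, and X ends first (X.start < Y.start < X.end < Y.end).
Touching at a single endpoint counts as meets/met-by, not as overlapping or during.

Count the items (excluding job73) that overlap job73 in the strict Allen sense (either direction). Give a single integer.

Target job73 = [Mon 10:00, Tue 22:00].
job64 [Tue 06:00, Thu 08:00] → overlapped-by → counts.
job65 [Tue 06:00, Thu 16:00] → overlapped-by → counts.
job66 [Fri 11:00, Sat 04:00] → after → no.
job67 [Sat 15:00, Sun 05:00] → after → no.
job68 [Mon 10:00, Tue 16:00] → starts → no.
job69 [Tue 16:00, Thu 02:00] → overlapped-by → counts.
job70 [Tue 01:00, Thu 03:00] → overlapped-by → counts.
job71 [Tue 06:00, Fri 03:00] → overlapped-by → counts.
job72 [Mon 15:00, Thu 08:00] → overlapped-by → counts.
job74 [Wed 09:00, Thu 08:00] → after → no.
job75 [Tue 11:00, Wed 10:00] → overlapped-by → counts.
Total: 7.

7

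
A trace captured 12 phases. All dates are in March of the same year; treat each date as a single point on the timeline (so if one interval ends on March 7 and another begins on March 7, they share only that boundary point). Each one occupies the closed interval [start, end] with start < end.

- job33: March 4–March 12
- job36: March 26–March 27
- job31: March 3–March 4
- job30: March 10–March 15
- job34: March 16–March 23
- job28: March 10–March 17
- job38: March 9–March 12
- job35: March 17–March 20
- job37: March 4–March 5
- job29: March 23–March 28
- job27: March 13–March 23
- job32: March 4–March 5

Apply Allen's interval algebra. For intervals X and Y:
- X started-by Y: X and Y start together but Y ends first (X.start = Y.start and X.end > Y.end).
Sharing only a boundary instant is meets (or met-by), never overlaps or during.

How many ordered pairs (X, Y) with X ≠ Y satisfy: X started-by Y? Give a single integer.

Checking all 132 ordered pairs for relation 'started-by'; matching pairs in alphabetical order:
(job28, job30): job28 started-by job30 ✓
(job33, job32): job33 started-by job32 ✓
(job33, job37): job33 started-by job37 ✓
Count: 3.

3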